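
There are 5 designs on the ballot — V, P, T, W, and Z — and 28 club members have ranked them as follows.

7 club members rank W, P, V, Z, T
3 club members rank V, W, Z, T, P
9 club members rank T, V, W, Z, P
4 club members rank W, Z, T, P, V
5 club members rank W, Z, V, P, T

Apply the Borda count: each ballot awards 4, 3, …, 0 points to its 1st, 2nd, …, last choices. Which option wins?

Borda scores:
  V: 7·2 + 3·4 + 9·3 + 4·0 + 5·2 = 63
  P: 7·3 + 3·0 + 9·0 + 4·1 + 5·1 = 30
  T: 7·0 + 3·1 + 9·4 + 4·2 + 5·0 = 47
  W: 7·4 + 3·3 + 9·2 + 4·4 + 5·4 = 91
  Z: 7·1 + 3·2 + 9·1 + 4·3 + 5·3 = 49
W has the highest total.

W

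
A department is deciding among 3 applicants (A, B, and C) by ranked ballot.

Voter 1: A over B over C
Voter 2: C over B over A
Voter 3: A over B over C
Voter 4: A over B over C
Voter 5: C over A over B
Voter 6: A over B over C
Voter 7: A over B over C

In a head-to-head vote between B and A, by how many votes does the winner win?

5

Ballots ranking B above A: 1.
Ballots ranking A above B: 6.
A wins 6–1, a margin of 5.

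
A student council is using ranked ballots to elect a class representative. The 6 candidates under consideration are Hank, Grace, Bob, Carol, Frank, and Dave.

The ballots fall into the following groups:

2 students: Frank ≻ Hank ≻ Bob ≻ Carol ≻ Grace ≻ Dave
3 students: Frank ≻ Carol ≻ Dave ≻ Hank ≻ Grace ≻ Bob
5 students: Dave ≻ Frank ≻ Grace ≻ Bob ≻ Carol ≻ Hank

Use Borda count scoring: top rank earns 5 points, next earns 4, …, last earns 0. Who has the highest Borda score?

Frank

Borda scores:
  Hank: 2·4 + 3·2 + 5·0 = 14
  Grace: 2·1 + 3·1 + 5·3 = 20
  Bob: 2·3 + 3·0 + 5·2 = 16
  Carol: 2·2 + 3·4 + 5·1 = 21
  Frank: 2·5 + 3·5 + 5·4 = 45
  Dave: 2·0 + 3·3 + 5·5 = 34
Frank has the highest total.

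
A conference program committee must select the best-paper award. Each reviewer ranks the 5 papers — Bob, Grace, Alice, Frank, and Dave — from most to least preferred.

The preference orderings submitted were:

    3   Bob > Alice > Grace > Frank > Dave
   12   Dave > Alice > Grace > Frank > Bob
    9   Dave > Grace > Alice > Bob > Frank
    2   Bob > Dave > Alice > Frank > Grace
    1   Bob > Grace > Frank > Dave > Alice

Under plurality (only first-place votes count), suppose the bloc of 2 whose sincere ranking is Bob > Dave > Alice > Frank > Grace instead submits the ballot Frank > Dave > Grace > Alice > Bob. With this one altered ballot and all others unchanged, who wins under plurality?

Dave

First-place totals with the altered ballot: Bob 4, Grace 0, Alice 0, Frank 2, Dave 21.
The winner is unchanged: still Dave.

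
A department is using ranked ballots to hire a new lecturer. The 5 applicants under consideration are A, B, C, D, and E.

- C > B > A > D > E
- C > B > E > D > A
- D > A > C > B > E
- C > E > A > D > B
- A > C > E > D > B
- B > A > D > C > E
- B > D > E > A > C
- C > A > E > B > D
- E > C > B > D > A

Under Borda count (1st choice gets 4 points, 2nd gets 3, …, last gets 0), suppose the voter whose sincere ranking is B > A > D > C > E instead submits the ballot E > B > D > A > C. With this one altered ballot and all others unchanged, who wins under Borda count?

C

Borda totals with the altered ballot: A 16, B 17, C 24, D 14, E 19.
The winner is unchanged: still C.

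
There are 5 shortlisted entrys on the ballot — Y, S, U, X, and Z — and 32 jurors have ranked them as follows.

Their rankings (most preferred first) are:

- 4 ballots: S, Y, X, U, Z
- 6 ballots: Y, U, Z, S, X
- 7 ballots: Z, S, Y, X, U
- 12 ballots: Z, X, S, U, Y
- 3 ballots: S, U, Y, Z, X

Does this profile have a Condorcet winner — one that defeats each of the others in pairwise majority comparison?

Head-to-head results (32 voters total):
Y vs S: S wins 26–6.
Y vs U: Y wins 17–15.
Y vs X: Y wins 20–12.
Y vs Z: Z wins 19–13.
S vs U: S wins 26–6.
S vs X: S wins 20–12.
S vs Z: Z wins 25–7.
U vs X: X wins 23–9.
U vs Z: Z wins 19–13.
X vs Z: Z wins 28–4.
Z beats each rival — Y (19–13), S (25–7), U (19–13), X (28–4) — so Z is the Condorcet winner.

Yes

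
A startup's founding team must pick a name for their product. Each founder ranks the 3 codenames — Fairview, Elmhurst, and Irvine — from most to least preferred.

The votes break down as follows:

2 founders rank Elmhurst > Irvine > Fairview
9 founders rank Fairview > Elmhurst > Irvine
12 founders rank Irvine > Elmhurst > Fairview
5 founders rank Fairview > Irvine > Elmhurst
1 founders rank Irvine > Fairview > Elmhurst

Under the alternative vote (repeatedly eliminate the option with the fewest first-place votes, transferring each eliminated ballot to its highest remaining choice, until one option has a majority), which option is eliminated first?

Elmhurst

Round 1: Fairview 14, Irvine 13, Elmhurst 2. Elmhurst has the fewest and is eliminated.
Round 2: Irvine 15, Fairview 14. Irvine has a majority.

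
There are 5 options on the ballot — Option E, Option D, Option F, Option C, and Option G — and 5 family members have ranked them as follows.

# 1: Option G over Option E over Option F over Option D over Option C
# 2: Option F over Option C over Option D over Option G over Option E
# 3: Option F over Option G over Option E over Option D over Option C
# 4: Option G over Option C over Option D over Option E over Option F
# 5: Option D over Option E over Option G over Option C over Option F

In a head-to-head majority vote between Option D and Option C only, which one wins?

Ballots ranking Option D above Option C: 3.
Ballots ranking Option C above Option D: 2.
Option D wins the head-to-head, 3–2.

Option D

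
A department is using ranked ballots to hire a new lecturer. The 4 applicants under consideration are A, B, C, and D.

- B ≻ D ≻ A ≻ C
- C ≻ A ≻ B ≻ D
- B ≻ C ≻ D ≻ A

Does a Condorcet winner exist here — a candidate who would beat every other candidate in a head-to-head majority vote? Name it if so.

B

Head-to-head results (3 voters total):
A vs B: B wins 2–1.
A vs C: C wins 2–1.
A vs D: D wins 2–1.
B vs C: B wins 2–1.
B vs D: B wins 3–0.
C vs D: C wins 2–1.
B beats each rival — A (2–1), C (2–1), D (3–0) — so B is the Condorcet winner.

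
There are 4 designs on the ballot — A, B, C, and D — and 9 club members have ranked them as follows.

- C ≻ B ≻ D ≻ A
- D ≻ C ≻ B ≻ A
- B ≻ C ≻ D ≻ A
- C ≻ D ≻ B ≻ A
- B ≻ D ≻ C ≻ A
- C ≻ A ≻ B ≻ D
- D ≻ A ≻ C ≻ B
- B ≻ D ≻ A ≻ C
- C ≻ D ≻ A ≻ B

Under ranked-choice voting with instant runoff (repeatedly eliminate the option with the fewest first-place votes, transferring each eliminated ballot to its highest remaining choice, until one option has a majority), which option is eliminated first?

Round 1: C 4, B 3, D 2, A 0. A has the fewest and is eliminated.
Round 2: C 4, B 3, D 2. D has the fewest and is eliminated.
Round 3: C 6, B 3. C has a majority.

A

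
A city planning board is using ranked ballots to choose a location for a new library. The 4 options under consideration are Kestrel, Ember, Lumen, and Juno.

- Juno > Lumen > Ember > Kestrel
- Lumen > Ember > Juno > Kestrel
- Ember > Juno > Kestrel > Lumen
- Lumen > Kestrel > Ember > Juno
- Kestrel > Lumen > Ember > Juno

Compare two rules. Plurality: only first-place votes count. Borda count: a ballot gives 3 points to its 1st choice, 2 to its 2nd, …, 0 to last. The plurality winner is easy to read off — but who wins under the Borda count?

Plurality first-place counts: Kestrel 1, Ember 1, Lumen 2, Juno 1 → Lumen.
Borda totals: Kestrel 6, Ember 8, Lumen 10, Juno 6 → Lumen.

Lumen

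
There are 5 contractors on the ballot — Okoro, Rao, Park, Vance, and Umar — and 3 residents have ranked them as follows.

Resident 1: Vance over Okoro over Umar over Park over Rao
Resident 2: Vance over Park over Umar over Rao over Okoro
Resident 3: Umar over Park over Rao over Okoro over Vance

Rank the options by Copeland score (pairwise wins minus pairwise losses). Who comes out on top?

Vance

Pairwise results:
  Okoro vs Rao: Rao wins 2–1.
  Okoro vs Park: Park wins 2–1.
  Okoro vs Vance: Vance wins 2–1.
  Okoro vs Umar: Umar wins 2–1.
  Rao vs Park: Park wins 3–0.
  Rao vs Vance: Vance wins 2–1.
  Rao vs Umar: Umar wins 3–0.
  Park vs Vance: Vance wins 2–1.
  Park vs Umar: Umar wins 2–1.
  Vance vs Umar: Vance wins 2–1.
Copeland scores (wins − losses):
  Okoro: 0 − 4 = -4
  Rao: 1 − 3 = -2
  Park: 2 − 2 = 0
  Vance: 4 − 0 = 4
  Umar: 3 − 1 = 2
Vance has the best Copeland score.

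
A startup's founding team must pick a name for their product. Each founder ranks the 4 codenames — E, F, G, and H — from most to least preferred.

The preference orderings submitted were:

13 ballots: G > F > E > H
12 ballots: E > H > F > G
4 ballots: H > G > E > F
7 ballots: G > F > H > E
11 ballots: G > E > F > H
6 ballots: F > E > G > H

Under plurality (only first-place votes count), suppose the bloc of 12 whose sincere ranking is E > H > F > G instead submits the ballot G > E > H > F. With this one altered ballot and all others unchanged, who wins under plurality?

G

First-place totals with the altered ballot: E 0, F 6, G 43, H 4.
The winner is unchanged: still G.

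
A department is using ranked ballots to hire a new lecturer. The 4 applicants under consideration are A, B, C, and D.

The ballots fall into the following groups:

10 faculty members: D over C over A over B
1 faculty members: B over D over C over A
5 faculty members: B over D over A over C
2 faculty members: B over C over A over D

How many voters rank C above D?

2

Ballots ranking C above D: 2.
Ballots ranking D above C: 10+1+5 = 16.
So 2 of 18 voters prefer C to D.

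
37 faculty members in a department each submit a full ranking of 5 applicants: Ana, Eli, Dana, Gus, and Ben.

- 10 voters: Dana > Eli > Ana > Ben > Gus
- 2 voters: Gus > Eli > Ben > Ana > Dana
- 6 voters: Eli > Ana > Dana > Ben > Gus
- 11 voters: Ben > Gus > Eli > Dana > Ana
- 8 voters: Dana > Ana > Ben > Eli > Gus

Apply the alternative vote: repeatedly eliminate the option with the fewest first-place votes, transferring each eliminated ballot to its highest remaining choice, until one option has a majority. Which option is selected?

Round 1: Dana 18, Ben 11, Eli 6, Gus 2, Ana 0. Ana has the fewest and is eliminated.
Round 2: Dana 18, Ben 11, Eli 6, Gus 2. Gus has the fewest and is eliminated.
Round 3: Dana 18, Ben 11, Eli 8. Eli has the fewest and is eliminated.
Round 4: Dana 24, Ben 13. Dana has a majority.

Dana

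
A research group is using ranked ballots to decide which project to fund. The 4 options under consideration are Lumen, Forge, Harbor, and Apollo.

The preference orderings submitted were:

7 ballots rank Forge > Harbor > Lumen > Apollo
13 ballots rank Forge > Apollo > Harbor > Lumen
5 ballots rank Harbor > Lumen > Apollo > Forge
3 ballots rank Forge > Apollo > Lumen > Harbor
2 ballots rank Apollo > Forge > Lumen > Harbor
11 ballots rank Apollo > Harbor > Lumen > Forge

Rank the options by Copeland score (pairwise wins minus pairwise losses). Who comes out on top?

Pairwise results:
  Lumen vs Forge: Forge wins 25–16.
  Lumen vs Harbor: Harbor wins 36–5.
  Lumen vs Apollo: Apollo wins 29–12.
  Forge vs Harbor: Forge wins 25–16.
  Forge vs Apollo: Forge wins 23–18.
  Harbor vs Apollo: Apollo wins 29–12.
Copeland scores (wins − losses):
  Lumen: 0 − 3 = -3
  Forge: 3 − 0 = 3
  Harbor: 1 − 2 = -1
  Apollo: 2 − 1 = 1
Forge has the best Copeland score.

Forge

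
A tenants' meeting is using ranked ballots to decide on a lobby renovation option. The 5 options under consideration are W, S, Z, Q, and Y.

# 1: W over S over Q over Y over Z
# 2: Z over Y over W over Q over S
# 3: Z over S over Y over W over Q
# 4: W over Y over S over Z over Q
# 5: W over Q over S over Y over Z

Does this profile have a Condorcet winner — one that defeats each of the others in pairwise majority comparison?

Yes

Head-to-head results (5 voters total):
W vs S: W wins 4–1.
W vs Z: W wins 3–2.
W vs Q: W wins 5–0.
W vs Y: W wins 3–2.
S vs Z: S wins 3–2.
S vs Q: S wins 3–2.
S vs Y: S wins 3–2.
Z vs Q: Z wins 3–2.
Z vs Y: Y wins 3–2.
Q vs Y: Y wins 3–2.
W beats each rival — S (4–1), Z (3–2), Q (5–0), Y (3–2) — so W is the Condorcet winner.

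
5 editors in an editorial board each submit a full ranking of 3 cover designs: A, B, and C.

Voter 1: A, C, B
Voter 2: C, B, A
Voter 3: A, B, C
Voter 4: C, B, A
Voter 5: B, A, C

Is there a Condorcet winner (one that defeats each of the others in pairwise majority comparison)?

Head-to-head results (5 voters total):
A vs B: B wins 3–2.
A vs C: A wins 3–2.
B vs C: C wins 3–2.
No candidate beats all others: A beats C beats B beats A, a majority cycle.

No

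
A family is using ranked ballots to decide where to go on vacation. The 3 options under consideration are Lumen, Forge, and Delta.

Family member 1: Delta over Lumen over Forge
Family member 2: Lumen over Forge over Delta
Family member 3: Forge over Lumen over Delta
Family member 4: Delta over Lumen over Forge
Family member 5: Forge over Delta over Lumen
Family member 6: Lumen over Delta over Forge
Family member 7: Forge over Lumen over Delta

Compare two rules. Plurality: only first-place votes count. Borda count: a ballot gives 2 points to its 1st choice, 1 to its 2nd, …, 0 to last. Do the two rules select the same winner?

No

Plurality first-place counts: Lumen 2, Forge 3, Delta 2 → Forge.
Borda totals: Lumen 8, Forge 7, Delta 6 → Lumen.
The two rules disagree: plurality picks Forge, Borda picks Lumen.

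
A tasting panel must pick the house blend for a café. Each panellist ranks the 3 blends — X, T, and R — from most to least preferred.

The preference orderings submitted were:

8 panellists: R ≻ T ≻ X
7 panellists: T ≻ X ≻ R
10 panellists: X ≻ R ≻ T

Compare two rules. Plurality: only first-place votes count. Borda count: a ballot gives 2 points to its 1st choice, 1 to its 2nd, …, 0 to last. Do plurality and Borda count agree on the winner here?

Yes

Plurality first-place counts: X 10, T 7, R 8 → X.
Borda totals: X 27, T 22, R 26 → X.
The two rules agree on X.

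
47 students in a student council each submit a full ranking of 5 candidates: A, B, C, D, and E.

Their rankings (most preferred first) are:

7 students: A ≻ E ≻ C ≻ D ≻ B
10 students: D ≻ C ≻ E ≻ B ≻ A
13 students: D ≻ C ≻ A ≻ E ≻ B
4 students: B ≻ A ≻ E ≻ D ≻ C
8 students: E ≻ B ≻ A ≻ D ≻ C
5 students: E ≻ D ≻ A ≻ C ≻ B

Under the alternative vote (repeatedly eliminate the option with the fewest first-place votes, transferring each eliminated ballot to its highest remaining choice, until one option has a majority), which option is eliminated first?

Round 1: D 23, E 13, A 7, B 4, C 0. C has the fewest and is eliminated.
Round 2: D 23, E 13, A 7, B 4. B has the fewest and is eliminated.
Round 3: D 23, E 13, A 11. A has the fewest and is eliminated.
Round 4: E 24, D 23. E has a majority.

C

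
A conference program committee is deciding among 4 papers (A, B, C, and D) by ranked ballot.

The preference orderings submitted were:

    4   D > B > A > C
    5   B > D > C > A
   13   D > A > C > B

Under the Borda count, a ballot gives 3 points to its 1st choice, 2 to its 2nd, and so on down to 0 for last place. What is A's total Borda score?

30

Borda scores:
  A: 4·1 + 5·0 + 13·2 = 30
  B: 4·2 + 5·3 + 13·0 = 23
  C: 4·0 + 5·1 + 13·1 = 18
  D: 4·3 + 5·2 + 13·3 = 61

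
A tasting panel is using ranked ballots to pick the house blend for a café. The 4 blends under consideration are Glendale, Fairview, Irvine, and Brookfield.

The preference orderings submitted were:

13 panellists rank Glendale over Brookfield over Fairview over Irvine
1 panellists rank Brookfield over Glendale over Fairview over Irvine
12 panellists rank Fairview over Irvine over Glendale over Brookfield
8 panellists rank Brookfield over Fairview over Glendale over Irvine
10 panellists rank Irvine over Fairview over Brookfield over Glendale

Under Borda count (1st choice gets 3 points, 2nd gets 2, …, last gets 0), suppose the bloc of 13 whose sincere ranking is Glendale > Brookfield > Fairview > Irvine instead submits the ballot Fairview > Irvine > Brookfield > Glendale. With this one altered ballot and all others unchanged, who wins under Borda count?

Fairview

Borda totals with the altered ballot: Glendale 22, Fairview 112, Irvine 80, Brookfield 50.
The winner is unchanged: still Fairview.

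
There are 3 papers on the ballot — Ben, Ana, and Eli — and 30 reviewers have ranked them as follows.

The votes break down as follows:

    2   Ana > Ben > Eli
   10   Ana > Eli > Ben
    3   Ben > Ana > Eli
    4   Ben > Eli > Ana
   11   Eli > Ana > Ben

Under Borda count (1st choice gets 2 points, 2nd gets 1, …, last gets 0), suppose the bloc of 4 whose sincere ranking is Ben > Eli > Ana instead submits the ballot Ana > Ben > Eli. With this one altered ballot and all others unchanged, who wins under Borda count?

Borda totals with the altered ballot: Ben 12, Ana 46, Eli 32.
The winner is unchanged: still Ana.

Ana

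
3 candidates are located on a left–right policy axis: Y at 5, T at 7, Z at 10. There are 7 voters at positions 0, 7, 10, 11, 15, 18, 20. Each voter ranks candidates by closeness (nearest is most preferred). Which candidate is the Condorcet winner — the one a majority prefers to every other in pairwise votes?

With single-peaked preferences on a line, the Condorcet winner is the candidate closest to the median voter.
The median voter (position 11) is closest to Z at 10.
Check: Z vs T — voters closer to Z: 5 of 7.

Z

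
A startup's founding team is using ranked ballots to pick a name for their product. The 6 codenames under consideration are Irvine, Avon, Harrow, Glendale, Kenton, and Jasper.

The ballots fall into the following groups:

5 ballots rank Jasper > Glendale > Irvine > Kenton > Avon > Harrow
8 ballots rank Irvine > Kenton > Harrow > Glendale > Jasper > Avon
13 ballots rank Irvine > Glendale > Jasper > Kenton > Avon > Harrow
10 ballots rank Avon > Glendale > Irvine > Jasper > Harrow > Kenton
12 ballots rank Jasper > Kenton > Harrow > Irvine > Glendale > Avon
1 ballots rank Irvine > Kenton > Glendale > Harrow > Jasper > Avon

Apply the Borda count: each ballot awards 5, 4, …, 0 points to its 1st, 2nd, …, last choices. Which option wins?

Irvine

Borda scores:
  Irvine: 5·3 + 8·5 + 13·5 + 10·3 + 12·2 + 5 = 179
  Avon: 5·1 + 8·0 + 13·1 + 10·5 + 12·0 + 0 = 68
  Harrow: 5·0 + 8·3 + 13·0 + 10·1 + 12·3 + 2 = 72
  Glendale: 5·4 + 8·2 + 13·4 + 10·4 + 12·1 + 3 = 143
  Kenton: 5·2 + 8·4 + 13·2 + 10·0 + 12·4 + 4 = 120
  Jasper: 5·5 + 8·1 + 13·3 + 10·2 + 12·5 + 1 = 153
Irvine has the highest total.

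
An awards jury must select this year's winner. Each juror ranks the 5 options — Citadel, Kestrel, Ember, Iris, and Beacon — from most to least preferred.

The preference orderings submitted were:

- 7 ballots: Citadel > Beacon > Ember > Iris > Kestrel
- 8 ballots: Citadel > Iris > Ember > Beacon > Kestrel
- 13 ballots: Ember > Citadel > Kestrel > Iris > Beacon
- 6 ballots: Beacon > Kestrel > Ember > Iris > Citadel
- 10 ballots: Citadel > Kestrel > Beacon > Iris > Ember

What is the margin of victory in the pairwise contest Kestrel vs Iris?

14

Ballots ranking Kestrel above Iris: 13+6+10 = 29.
Ballots ranking Iris above Kestrel: 7+8 = 15.
Kestrel wins 29–15, a margin of 14.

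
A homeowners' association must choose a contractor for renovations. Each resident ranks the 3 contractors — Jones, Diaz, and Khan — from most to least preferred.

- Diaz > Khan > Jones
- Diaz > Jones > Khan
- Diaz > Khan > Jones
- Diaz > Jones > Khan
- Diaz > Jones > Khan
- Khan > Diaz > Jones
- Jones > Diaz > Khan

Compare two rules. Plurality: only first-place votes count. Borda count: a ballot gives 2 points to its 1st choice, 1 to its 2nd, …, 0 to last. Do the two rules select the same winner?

Yes

Plurality first-place counts: Jones 1, Diaz 5, Khan 1 → Diaz.
Borda totals: Jones 5, Diaz 12, Khan 4 → Diaz.
The two rules agree on Diaz.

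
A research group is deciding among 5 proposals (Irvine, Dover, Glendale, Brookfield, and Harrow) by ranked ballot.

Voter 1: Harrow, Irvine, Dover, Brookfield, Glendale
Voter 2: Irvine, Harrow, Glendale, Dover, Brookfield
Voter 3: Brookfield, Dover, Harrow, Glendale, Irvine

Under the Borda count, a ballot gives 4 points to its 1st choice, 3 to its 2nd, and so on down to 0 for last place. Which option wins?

Harrow

Borda scores:
  Irvine: 3 + 4 + 0 = 7
  Dover: 2 + 1 + 3 = 6
  Glendale: 0 + 2 + 1 = 3
  Brookfield: 1 + 0 + 4 = 5
  Harrow: 4 + 3 + 2 = 9
Harrow has the highest total.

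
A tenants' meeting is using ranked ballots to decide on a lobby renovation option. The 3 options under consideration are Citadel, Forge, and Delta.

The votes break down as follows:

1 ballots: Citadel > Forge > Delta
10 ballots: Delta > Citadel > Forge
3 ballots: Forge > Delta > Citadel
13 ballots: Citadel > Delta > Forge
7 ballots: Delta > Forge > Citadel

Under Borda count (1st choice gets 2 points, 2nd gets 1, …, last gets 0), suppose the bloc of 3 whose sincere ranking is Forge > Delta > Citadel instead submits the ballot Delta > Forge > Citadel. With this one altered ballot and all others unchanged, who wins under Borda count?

Delta

Borda totals with the altered ballot: Citadel 38, Forge 11, Delta 53.
The winner is unchanged: still Delta.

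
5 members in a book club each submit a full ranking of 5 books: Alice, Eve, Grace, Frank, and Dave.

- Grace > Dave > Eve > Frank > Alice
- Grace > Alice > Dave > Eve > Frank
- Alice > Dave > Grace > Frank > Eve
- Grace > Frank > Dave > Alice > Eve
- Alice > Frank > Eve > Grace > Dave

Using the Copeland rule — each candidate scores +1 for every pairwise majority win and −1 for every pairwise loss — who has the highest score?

Grace

Pairwise results:
  Alice vs Eve: Alice wins 4–1.
  Alice vs Grace: Grace wins 3–2.
  Alice vs Frank: Alice wins 3–2.
  Alice vs Dave: Alice wins 3–2.
  Eve vs Grace: Grace wins 4–1.
  Eve vs Frank: Frank wins 3–2.
  Eve vs Dave: Dave wins 4–1.
  Grace vs Frank: Grace wins 4–1.
  Grace vs Dave: Grace wins 4–1.
  Frank vs Dave: Dave wins 3–2.
Copeland scores (wins − losses):
  Alice: 3 − 1 = 2
  Eve: 0 − 4 = -4
  Grace: 4 − 0 = 4
  Frank: 1 − 3 = -2
  Dave: 2 − 2 = 0
Grace has the best Copeland score.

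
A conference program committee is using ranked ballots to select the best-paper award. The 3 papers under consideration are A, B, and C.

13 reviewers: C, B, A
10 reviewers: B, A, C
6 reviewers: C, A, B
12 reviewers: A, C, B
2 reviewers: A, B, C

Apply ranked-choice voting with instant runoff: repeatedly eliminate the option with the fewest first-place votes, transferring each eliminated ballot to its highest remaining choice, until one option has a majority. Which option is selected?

A

Round 1: C 19, A 14, B 10. B has the fewest and is eliminated.
Round 2: A 24, C 19. A has a majority.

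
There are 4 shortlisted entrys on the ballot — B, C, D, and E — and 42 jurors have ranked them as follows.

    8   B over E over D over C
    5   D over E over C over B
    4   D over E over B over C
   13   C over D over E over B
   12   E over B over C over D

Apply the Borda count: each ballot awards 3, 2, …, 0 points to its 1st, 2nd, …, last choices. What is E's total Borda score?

83

Borda scores:
  B: 8·3 + 5·0 + 4·1 + 13·0 + 12·2 = 52
  C: 8·0 + 5·1 + 4·0 + 13·3 + 12·1 = 56
  D: 8·1 + 5·3 + 4·3 + 13·2 + 12·0 = 61
  E: 8·2 + 5·2 + 4·2 + 13·1 + 12·3 = 83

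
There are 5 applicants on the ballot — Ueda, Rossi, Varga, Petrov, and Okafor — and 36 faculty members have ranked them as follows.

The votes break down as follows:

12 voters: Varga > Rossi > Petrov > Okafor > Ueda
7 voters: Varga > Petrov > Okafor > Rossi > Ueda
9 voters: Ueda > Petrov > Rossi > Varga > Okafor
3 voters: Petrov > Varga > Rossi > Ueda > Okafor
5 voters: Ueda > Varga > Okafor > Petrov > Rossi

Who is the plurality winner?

First-place vote totals:
  Ueda: 14
  Rossi: 0
  Varga: 19
  Petrov: 3
  Okafor: 0
Varga has the most first-place votes.

Varga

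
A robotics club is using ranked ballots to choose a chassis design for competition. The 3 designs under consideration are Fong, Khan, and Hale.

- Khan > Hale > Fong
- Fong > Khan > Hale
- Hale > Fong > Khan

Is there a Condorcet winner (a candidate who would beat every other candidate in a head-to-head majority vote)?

No

Head-to-head results (3 voters total):
Fong vs Khan: Fong wins 2–1.
Fong vs Hale: Hale wins 2–1.
Khan vs Hale: Khan wins 2–1.
No candidate beats all others: Fong beats Khan beats Hale beats Fong, a majority cycle.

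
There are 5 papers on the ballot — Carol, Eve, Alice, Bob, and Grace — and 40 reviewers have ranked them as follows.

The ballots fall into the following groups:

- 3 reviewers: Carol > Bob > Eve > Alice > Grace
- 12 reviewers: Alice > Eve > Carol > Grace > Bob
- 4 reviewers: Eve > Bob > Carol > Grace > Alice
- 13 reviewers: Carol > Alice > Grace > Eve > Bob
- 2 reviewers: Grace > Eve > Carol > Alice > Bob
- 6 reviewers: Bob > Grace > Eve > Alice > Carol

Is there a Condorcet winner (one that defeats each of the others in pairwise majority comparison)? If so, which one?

There is no Condorcet winner

Head-to-head results (40 voters total):
Carol vs Eve: Eve wins 24–16.
Carol vs Alice: Carol wins 22–18.
Carol vs Bob: Carol wins 30–10.
Carol vs Grace: Carol wins 32–8.
Eve vs Alice: Alice wins 25–15.
Eve vs Bob: Eve wins 31–9.
Eve vs Grace: Grace wins 21–19.
Alice vs Bob: Alice wins 27–13.
Alice vs Grace: Alice wins 28–12.
Bob vs Grace: Grace wins 27–13.
No candidate beats all others: Carol beats Alice beats Eve beats Carol, a majority cycle.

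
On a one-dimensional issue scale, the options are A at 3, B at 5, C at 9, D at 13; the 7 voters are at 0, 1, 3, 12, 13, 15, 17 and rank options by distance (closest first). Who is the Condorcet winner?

D

With single-peaked preferences on a line, the Condorcet winner is the candidate closest to the median voter.
The median voter (position 12) is closest to D at 13.
Check: D vs B — voters closer to D: 4 of 7.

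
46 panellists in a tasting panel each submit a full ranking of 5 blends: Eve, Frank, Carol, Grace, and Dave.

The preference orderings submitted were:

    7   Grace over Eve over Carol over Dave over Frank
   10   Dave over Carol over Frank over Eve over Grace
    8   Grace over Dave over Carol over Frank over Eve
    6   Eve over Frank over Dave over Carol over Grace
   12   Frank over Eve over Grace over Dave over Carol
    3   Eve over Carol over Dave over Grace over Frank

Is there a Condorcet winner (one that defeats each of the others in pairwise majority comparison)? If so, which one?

There is no Condorcet winner

Head-to-head results (46 voters total):
Eve vs Frank: Frank wins 30–16.
Eve vs Carol: Eve wins 28–18.
Eve vs Grace: Eve wins 31–15.
Eve vs Dave: Eve wins 28–18.
Frank vs Carol: Carol wins 28–18.
Frank vs Grace: Frank wins 28–18.
Frank vs Dave: Dave wins 28–18.
Carol vs Grace: Grace wins 27–19.
Carol vs Dave: Dave wins 36–10.
Grace vs Dave: Grace wins 27–19.
No candidate beats all others: Eve beats Carol beats Frank beats Eve, a majority cycle.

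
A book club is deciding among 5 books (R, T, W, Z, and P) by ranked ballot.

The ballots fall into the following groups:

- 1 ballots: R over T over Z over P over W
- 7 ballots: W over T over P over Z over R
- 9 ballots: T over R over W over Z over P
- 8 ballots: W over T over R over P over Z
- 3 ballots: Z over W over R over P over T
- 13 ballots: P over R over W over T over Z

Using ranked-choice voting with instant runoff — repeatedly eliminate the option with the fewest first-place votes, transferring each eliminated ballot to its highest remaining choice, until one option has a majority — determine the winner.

W

Round 1: W 15, P 13, T 9, Z 3, R 1. R has the fewest and is eliminated.
Round 2: W 15, P 13, T 10, Z 3. Z has the fewest and is eliminated.
Round 3: W 18, P 13, T 10. T has the fewest and is eliminated.
Round 4: W 27, P 14. W has a majority.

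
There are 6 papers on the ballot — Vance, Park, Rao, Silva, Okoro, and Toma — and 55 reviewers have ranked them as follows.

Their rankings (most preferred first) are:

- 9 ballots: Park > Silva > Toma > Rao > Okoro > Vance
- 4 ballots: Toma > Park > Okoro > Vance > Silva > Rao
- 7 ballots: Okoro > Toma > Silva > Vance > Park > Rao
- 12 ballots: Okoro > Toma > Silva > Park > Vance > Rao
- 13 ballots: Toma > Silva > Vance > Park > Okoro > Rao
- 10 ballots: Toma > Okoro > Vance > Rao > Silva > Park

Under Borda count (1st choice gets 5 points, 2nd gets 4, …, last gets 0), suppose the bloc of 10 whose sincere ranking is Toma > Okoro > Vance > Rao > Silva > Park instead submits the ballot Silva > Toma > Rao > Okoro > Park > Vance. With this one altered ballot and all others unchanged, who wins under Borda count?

Borda totals with the altered ballot: Vance 73, Park 128, Rao 48, Silva 199, Okoro 149, Toma 228.
The winner is unchanged: still Toma.

Toma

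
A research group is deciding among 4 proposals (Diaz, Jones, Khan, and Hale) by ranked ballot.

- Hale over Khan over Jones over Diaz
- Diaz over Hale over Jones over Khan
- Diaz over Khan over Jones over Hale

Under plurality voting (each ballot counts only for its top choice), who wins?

First-place vote totals:
  Diaz: 2
  Jones: 0
  Khan: 0
  Hale: 1
Diaz has the most first-place votes.

Diaz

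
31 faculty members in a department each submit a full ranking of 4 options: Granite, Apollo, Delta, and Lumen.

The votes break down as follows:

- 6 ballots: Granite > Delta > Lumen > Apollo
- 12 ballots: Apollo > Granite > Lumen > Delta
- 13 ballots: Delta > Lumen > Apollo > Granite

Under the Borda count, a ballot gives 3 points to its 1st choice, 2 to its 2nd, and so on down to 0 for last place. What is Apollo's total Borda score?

Borda scores:
  Granite: 6·3 + 12·2 + 13·0 = 42
  Apollo: 6·0 + 12·3 + 13·1 = 49
  Delta: 6·2 + 12·0 + 13·3 = 51
  Lumen: 6·1 + 12·1 + 13·2 = 44

49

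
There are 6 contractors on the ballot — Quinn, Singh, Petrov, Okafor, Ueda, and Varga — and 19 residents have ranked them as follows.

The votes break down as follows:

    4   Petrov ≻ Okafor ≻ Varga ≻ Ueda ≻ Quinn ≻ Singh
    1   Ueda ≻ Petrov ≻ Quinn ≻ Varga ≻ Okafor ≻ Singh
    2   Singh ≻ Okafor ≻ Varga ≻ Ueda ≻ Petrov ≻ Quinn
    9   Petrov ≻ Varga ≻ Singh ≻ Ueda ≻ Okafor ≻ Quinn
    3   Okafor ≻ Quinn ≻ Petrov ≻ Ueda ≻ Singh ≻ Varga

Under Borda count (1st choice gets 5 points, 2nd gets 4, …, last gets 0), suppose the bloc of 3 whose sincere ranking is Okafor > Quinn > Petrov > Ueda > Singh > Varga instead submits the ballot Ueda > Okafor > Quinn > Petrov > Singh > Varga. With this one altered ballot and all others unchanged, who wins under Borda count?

Petrov

Borda totals with the altered ballot: Quinn 16, Singh 40, Petrov 77, Okafor 46, Ueda 50, Varga 56.
The winner is unchanged: still Petrov.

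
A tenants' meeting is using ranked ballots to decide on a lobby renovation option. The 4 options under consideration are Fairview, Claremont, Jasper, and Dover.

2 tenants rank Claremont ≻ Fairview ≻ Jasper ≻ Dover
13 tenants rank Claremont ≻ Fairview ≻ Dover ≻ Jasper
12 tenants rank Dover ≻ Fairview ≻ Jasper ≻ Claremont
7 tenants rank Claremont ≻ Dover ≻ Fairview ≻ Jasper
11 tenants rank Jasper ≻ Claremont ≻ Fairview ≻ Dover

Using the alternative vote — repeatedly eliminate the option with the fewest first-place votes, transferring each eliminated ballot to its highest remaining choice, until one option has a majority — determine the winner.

Round 1: Claremont 22, Dover 12, Jasper 11, Fairview 0. Fairview has the fewest and is eliminated.
Round 2: Claremont 22, Dover 12, Jasper 11. Jasper has the fewest and is eliminated.
Round 3: Claremont 33, Dover 12. Claremont has a majority.

Claremont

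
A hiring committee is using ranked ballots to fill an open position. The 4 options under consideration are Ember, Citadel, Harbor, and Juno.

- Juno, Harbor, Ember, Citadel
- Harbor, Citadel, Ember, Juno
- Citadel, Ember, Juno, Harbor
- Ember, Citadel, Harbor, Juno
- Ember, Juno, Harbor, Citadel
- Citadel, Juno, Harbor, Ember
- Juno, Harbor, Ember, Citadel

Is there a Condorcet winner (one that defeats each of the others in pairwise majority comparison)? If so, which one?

There is no Condorcet winner

Head-to-head results (7 voters total):
Ember vs Citadel: Ember wins 4–3.
Ember vs Harbor: Harbor wins 4–3.
Ember vs Juno: Ember wins 4–3.
Citadel vs Harbor: Harbor wins 4–3.
Citadel vs Juno: Citadel wins 4–3.
Harbor vs Juno: Juno wins 5–2.
No candidate beats all others: Ember beats Juno beats Harbor beats Ember, a majority cycle.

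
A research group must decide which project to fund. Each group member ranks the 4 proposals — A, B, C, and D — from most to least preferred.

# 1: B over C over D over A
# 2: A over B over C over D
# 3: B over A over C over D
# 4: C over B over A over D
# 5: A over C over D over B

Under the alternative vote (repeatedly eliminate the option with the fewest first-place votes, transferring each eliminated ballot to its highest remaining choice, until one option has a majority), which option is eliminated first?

Round 1: A 2, B 2, C 1, D 0. D has the fewest and is eliminated.
Round 2: A 2, B 2, C 1. C has the fewest and is eliminated.
Round 3: B 3, A 2. B has a majority.

D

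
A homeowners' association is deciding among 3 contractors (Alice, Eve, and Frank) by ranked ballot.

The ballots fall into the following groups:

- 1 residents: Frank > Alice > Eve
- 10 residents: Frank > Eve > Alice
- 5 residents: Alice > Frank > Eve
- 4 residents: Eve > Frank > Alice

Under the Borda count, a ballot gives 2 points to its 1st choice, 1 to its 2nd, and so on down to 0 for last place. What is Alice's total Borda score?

Borda scores:
  Alice: 1 + 10·0 + 5·2 + 4·0 = 11
  Eve: 0 + 10·1 + 5·0 + 4·2 = 18
  Frank: 2 + 10·2 + 5·1 + 4·1 = 31

11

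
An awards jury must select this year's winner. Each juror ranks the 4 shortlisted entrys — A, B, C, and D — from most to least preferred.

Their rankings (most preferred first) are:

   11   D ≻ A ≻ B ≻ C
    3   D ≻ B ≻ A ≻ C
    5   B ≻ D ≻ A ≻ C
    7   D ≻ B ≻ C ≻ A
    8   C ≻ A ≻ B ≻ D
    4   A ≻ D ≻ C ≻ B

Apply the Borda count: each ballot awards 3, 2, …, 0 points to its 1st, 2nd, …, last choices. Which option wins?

D

Borda scores:
  A: 11·2 + 3·1 + 5·1 + 7·0 + 8·2 + 4·3 = 58
  B: 11·1 + 3·2 + 5·3 + 7·2 + 8·1 + 4·0 = 54
  C: 11·0 + 3·0 + 5·0 + 7·1 + 8·3 + 4·1 = 35
  D: 11·3 + 3·3 + 5·2 + 7·3 + 8·0 + 4·2 = 81
D has the highest total.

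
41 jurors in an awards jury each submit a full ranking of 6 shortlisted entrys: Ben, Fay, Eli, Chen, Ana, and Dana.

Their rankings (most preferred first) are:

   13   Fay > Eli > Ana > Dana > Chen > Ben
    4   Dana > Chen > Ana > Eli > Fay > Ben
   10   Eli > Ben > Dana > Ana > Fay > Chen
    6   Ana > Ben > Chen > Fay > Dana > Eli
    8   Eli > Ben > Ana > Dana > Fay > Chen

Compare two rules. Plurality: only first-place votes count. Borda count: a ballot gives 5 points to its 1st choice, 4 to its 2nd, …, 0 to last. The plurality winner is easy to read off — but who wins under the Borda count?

Plurality first-place counts: Ben 0, Fay 13, Eli 18, Chen 0, Ana 6, Dana 4 → Eli.
Borda totals: Ben 96, Fay 99, Eli 150, Chen 47, Ana 125, Dana 98 → Eli.

Eli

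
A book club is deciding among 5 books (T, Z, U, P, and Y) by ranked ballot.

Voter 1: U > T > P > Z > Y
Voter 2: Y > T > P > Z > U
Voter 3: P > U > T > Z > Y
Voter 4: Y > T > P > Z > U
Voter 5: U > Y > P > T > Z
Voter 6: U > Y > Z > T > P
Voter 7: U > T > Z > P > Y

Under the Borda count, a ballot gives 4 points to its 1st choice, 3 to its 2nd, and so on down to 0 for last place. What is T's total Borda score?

Borda scores:
  T: 3 + 3 + 2 + 3 + 1 + 1 + 3 = 16
  Z: 1 + 1 + 1 + 1 + 0 + 2 + 2 = 8
  U: 4 + 0 + 3 + 0 + 4 + 4 + 4 = 19
  P: 2 + 2 + 4 + 2 + 2 + 0 + 1 = 13
  Y: 0 + 4 + 0 + 4 + 3 + 3 + 0 = 14

16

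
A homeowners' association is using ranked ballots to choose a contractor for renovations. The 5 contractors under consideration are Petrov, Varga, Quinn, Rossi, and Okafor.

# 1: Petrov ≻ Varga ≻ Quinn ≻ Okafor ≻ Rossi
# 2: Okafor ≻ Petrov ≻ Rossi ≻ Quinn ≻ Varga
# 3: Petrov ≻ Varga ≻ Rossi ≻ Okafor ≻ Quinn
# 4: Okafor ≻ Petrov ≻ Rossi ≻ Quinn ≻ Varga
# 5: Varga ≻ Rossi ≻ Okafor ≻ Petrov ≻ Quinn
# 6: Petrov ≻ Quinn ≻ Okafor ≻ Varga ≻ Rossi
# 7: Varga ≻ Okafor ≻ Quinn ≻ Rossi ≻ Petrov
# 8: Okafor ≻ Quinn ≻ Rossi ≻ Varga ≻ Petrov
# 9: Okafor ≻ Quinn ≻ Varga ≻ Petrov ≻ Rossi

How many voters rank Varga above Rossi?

Ballots ranking Varga above Rossi: 6.
Ballots ranking Rossi above Varga: 3.
So 6 of 9 voters prefer Varga to Rossi.

6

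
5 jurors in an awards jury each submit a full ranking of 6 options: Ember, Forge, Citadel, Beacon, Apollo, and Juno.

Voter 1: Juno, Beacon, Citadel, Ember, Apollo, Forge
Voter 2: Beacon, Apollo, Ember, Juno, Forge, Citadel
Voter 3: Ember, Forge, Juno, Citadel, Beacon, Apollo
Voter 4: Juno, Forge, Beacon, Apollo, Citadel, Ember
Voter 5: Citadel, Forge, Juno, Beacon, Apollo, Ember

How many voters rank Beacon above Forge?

Ballots ranking Beacon above Forge: 2.
Ballots ranking Forge above Beacon: 3.
So 2 of 5 voters prefer Beacon to Forge.

2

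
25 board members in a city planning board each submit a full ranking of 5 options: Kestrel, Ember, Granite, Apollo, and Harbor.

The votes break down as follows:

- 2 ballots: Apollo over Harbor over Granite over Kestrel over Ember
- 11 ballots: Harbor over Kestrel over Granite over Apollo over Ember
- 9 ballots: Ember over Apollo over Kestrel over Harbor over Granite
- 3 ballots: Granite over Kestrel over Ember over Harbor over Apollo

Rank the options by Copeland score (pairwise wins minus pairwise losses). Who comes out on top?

Pairwise results:
  Kestrel vs Ember: Kestrel wins 16–9.
  Kestrel vs Granite: Kestrel wins 20–5.
  Kestrel vs Apollo: Kestrel wins 14–11.
  Kestrel vs Harbor: Harbor wins 13–12.
  Ember vs Granite: Granite wins 16–9.
  Ember vs Apollo: Apollo wins 13–12.
  Ember vs Harbor: Harbor wins 13–12.
  Granite vs Apollo: Granite wins 14–11.
  Granite vs Harbor: Harbor wins 22–3.
  Apollo vs Harbor: Harbor wins 14–11.
Copeland scores (wins − losses):
  Kestrel: 3 − 1 = 2
  Ember: 0 − 4 = -4
  Granite: 2 − 2 = 0
  Apollo: 1 − 3 = -2
  Harbor: 4 − 0 = 4
Harbor has the best Copeland score.

Harbor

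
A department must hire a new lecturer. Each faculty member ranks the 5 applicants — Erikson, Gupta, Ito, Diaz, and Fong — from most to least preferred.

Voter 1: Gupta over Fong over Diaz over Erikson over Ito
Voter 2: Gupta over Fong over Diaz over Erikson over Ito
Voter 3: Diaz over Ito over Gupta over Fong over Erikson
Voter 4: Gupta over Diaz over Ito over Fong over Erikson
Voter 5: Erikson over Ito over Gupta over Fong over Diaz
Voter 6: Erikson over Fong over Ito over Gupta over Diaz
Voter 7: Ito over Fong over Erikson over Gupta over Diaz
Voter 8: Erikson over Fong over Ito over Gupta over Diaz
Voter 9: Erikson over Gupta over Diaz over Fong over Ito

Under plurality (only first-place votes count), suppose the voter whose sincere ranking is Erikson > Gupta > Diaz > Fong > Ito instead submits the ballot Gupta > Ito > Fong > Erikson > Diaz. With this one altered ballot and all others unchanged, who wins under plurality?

First-place totals with the altered ballot: Erikson 3, Gupta 4, Ito 1, Diaz 1, Fong 0.
The switch changes the winner from Erikson to Gupta.

Gupta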